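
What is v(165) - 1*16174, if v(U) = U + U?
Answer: -15844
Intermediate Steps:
v(U) = 2*U
v(165) - 1*16174 = 2*165 - 1*16174 = 330 - 16174 = -15844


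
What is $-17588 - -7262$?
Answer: $-10326$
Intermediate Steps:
$-17588 - -7262 = -17588 + 7262 = -10326$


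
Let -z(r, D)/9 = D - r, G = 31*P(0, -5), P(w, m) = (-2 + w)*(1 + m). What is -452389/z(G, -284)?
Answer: -64627/684 ≈ -94.484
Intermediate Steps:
P(w, m) = (1 + m)*(-2 + w)
G = 248 (G = 31*(-2 + 0 - 2*(-5) - 5*0) = 31*(-2 + 0 + 10 + 0) = 31*8 = 248)
z(r, D) = -9*D + 9*r (z(r, D) = -9*(D - r) = -9*D + 9*r)
-452389/z(G, -284) = -452389/(-9*(-284) + 9*248) = -452389/(2556 + 2232) = -452389/4788 = -452389*1/4788 = -64627/684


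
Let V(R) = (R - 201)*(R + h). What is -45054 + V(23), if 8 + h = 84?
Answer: -62676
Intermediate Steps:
h = 76 (h = -8 + 84 = 76)
V(R) = (-201 + R)*(76 + R) (V(R) = (R - 201)*(R + 76) = (-201 + R)*(76 + R))
-45054 + V(23) = -45054 + (-15276 + 23**2 - 125*23) = -45054 + (-15276 + 529 - 2875) = -45054 - 17622 = -62676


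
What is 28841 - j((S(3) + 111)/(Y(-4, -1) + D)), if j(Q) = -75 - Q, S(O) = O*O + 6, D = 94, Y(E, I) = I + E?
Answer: 2573650/89 ≈ 28917.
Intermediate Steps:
Y(E, I) = E + I
S(O) = 6 + O² (S(O) = O² + 6 = 6 + O²)
28841 - j((S(3) + 111)/(Y(-4, -1) + D)) = 28841 - (-75 - ((6 + 3²) + 111)/((-4 - 1) + 94)) = 28841 - (-75 - ((6 + 9) + 111)/(-5 + 94)) = 28841 - (-75 - (15 + 111)/89) = 28841 - (-75 - 126/89) = 28841 - 1*(-6801/89) = 28841 + 6801/89 = 2573650/89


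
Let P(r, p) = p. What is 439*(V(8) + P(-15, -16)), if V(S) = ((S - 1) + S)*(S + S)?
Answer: 98336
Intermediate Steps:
V(S) = 2*S*(-1 + 2*S) (V(S) = ((-1 + S) + S)*(2*S) = (-1 + 2*S)*(2*S) = 2*S*(-1 + 2*S))
439*(V(8) + P(-15, -16)) = 439*(2*8*(-1 + 2*8) - 16) = 439*(2*8*(-1 + 16) - 16) = 439*(2*8*15 - 16) = 439*(240 - 16) = 439*224 = 98336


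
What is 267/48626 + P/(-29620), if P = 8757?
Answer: -208954671/720151060 ≈ -0.29015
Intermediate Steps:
267/48626 + P/(-29620) = 267/48626 + 8757/(-29620) = 267*(1/48626) + 8757*(-1/29620) = 267/48626 - 8757/29620 = -208954671/720151060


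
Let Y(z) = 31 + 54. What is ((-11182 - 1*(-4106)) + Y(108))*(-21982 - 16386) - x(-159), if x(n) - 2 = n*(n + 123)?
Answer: 268224962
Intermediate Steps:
Y(z) = 85
x(n) = 2 + n*(123 + n) (x(n) = 2 + n*(n + 123) = 2 + n*(123 + n))
((-11182 - 1*(-4106)) + Y(108))*(-21982 - 16386) - x(-159) = ((-11182 - 1*(-4106)) + 85)*(-21982 - 16386) - (2 + (-159)² + 123*(-159)) = ((-11182 + 4106) + 85)*(-38368) - (2 + 25281 - 19557) = (-7076 + 85)*(-38368) - 1*5726 = -6991*(-38368) - 5726 = 268230688 - 5726 = 268224962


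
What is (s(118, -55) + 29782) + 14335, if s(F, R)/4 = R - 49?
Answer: 43701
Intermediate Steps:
s(F, R) = -196 + 4*R (s(F, R) = 4*(R - 49) = 4*(-49 + R) = -196 + 4*R)
(s(118, -55) + 29782) + 14335 = ((-196 + 4*(-55)) + 29782) + 14335 = ((-196 - 220) + 29782) + 14335 = (-416 + 29782) + 14335 = 29366 + 14335 = 43701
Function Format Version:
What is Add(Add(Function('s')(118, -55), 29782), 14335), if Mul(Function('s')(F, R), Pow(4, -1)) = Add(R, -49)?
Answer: 43701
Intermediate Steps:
Function('s')(F, R) = Add(-196, Mul(4, R)) (Function('s')(F, R) = Mul(4, Add(R, -49)) = Mul(4, Add(-49, R)) = Add(-196, Mul(4, R)))
Add(Add(Function('s')(118, -55), 29782), 14335) = Add(Add(Add(-196, Mul(4, -55)), 29782), 14335) = Add(Add(Add(-196, -220), 29782), 14335) = Add(Add(-416, 29782), 14335) = Add(29366, 14335) = 43701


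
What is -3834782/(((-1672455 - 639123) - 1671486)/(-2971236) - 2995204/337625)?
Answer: 160288064243859125/314778165381 ≈ 5.0921e+5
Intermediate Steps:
-3834782/(((-1672455 - 639123) - 1671486)/(-2971236) - 2995204/337625) = -3834782/((-2311578 - 1671486)*(-1/2971236) - 2995204*1/337625) = -3834782/(-3983064*(-1/2971236) - 2995204/337625) = -3834782/(331922/247603 - 2995204/337625) = -3834782/(-629556330762/83596962875) = -3834782*(-83596962875/629556330762) = 160288064243859125/314778165381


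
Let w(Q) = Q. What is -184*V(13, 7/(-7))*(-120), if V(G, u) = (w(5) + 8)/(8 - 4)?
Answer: 71760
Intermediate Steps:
V(G, u) = 13/4 (V(G, u) = (5 + 8)/(8 - 4) = 13/4)
-184*V(13, 7/(-7))*(-120) = -184*13/4*(-120) = -598*(-120) = 71760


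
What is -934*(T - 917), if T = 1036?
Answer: -111146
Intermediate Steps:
-934*(T - 917) = -934*(1036 - 917) = -934*119 = -111146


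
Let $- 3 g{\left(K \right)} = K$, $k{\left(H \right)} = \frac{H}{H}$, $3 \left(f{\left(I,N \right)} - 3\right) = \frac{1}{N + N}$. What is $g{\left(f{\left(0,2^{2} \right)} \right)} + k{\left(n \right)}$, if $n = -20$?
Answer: $- \frac{1}{72} \approx -0.013889$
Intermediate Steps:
$f{\left(I,N \right)} = 3 + \frac{1}{6 N}$ ($f{\left(I,N \right)} = 3 + \frac{1}{3 \left(N + N\right)} = 3 + \frac{1}{3 \cdot 2 N} = 3 + \frac{\frac{1}{2} \frac{1}{N}}{3} = 3 + \frac{1}{6 N}$)
$k{\left(H \right)} = 1$
$g{\left(K \right)} = - \frac{K}{3}$
$g{\left(f{\left(0,2^{2} \right)} \right)} + k{\left(n \right)} = - \frac{3 + \frac{1}{6 \cdot 2^{2}}}{3} + 1 = - \frac{3 + \frac{1}{6 \cdot 4}}{3} + 1 = - \frac{3 + \frac{1}{6} \cdot \frac{1}{4}}{3} + 1 = - \frac{3 + \frac{1}{24}}{3} + 1 = \left(- \frac{1}{3}\right) \frac{73}{24} + 1 = - \frac{73}{72} + 1 = - \frac{1}{72}$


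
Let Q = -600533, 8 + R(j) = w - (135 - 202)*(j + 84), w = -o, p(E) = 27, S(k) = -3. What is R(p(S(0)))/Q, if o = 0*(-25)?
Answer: -391/31607 ≈ -0.012371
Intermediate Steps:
o = 0
w = 0 (w = -1*0 = 0)
R(j) = 5620 + 67*j (R(j) = -8 + (0 - (135 - 202)*(j + 84)) = -8 + (0 - (-67)*(84 + j)) = -8 + (0 - (-5628 - 67*j)) = -8 + (0 + (5628 + 67*j)) = -8 + (5628 + 67*j) = 5620 + 67*j)
R(p(S(0)))/Q = (5620 + 67*27)/(-600533) = (5620 + 1809)*(-1/600533) = 7429*(-1/600533) = -391/31607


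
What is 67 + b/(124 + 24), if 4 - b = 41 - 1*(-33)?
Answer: 4923/74 ≈ 66.527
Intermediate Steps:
b = -70 (b = 4 - (41 - 1*(-33)) = 4 - (41 + 33) = 4 - 1*74 = 4 - 74 = -70)
67 + b/(124 + 24) = 67 - 70/(124 + 24) = 67 - 70/148 = 67 + (1/148)*(-70) = 67 - 35/74 = 4923/74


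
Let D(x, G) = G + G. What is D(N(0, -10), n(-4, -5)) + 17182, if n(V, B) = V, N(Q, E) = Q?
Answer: 17174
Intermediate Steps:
D(x, G) = 2*G
D(N(0, -10), n(-4, -5)) + 17182 = 2*(-4) + 17182 = -8 + 17182 = 17174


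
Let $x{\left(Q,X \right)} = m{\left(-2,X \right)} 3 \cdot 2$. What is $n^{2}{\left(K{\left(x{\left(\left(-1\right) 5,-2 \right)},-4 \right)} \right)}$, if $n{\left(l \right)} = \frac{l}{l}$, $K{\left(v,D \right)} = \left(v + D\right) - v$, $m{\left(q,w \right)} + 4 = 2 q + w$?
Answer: $1$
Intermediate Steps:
$m{\left(q,w \right)} = -4 + w + 2 q$ ($m{\left(q,w \right)} = -4 + \left(2 q + w\right) = -4 + \left(w + 2 q\right) = -4 + w + 2 q$)
$x{\left(Q,X \right)} = -48 + 6 X$ ($x{\left(Q,X \right)} = \left(-4 + X + 2 \left(-2\right)\right) 3 \cdot 2 = \left(-4 + X - 4\right) 3 \cdot 2 = \left(-8 + X\right) 3 \cdot 2 = \left(-24 + 3 X\right) 2 = -48 + 6 X$)
$K{\left(v,D \right)} = D$ ($K{\left(v,D \right)} = \left(D + v\right) - v = D$)
$n{\left(l \right)} = 1$
$n^{2}{\left(K{\left(x{\left(\left(-1\right) 5,-2 \right)},-4 \right)} \right)} = 1^{2} = 1$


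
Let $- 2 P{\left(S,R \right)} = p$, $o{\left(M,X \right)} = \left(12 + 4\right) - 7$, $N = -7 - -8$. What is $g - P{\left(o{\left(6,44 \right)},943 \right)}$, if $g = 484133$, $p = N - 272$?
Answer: $\frac{967995}{2} \approx 4.84 \cdot 10^{5}$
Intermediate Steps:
$N = 1$ ($N = -7 + 8 = 1$)
$o{\left(M,X \right)} = 9$ ($o{\left(M,X \right)} = 16 - 7 = 9$)
$p = -271$ ($p = 1 - 272 = -271$)
$P{\left(S,R \right)} = \frac{271}{2}$ ($P{\left(S,R \right)} = \left(- \frac{1}{2}\right) \left(-271\right) = \frac{271}{2}$)
$g - P{\left(o{\left(6,44 \right)},943 \right)} = 484133 - \frac{271}{2} = \frac{967995}{2}$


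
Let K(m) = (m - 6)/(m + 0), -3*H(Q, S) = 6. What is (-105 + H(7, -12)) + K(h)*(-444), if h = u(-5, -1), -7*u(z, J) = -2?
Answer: 8773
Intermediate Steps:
u(z, J) = 2/7 (u(z, J) = -1/7*(-2) = 2/7)
h = 2/7 ≈ 0.28571
H(Q, S) = -2 (H(Q, S) = -1/3*6 = -2)
K(m) = (-6 + m)/m
(-105 + H(7, -12)) + K(h)*(-444) = (-105 - 2) + ((-6 + 2/7)/(2/7))*(-444) = -107 + ((7/2)*(-40/7))*(-444) = -107 - 20*(-444) = -107 + 8880 = 8773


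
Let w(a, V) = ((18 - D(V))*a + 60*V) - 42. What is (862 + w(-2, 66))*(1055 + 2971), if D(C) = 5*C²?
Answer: 194471904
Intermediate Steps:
w(a, V) = -42 + 60*V + a*(18 - 5*V²) (w(a, V) = ((18 - 5*V²)*a + 60*V) - 42 = (a*(18 - 5*V²) + 60*V) - 42 = (60*V + a*(18 - 5*V²)) - 42 = -42 + 60*V + a*(18 - 5*V²))
(862 + w(-2, 66))*(1055 + 2971) = (862 + (-42 + 18*(-2) + 60*66 - 5*(-2)*66²))*(1055 + 2971) = (862 + (-42 - 36 + 3960 - 5*(-2)*4356))*4026 = (862 + (-42 - 36 + 3960 + 43560))*4026 = (862 + 47442)*4026 = 48304*4026 = 194471904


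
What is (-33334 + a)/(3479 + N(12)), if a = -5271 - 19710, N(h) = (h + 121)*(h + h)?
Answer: -58315/6671 ≈ -8.7416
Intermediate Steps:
N(h) = 2*h*(121 + h) (N(h) = (121 + h)*(2*h) = 2*h*(121 + h))
a = -24981
(-33334 + a)/(3479 + N(12)) = (-33334 - 24981)/(3479 + 2*12*(121 + 12)) = -58315/(3479 + 2*12*133) = -58315/(3479 + 3192) = -58315/6671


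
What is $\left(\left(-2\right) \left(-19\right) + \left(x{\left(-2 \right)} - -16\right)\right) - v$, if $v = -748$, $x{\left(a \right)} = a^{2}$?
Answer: $806$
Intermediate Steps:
$\left(\left(-2\right) \left(-19\right) + \left(x{\left(-2 \right)} - -16\right)\right) - v = \left(\left(-2\right) \left(-19\right) + \left(\left(-2\right)^{2} - -16\right)\right) - -748 = \left(38 + \left(4 + 16\right)\right) + 748 = \left(38 + 20\right) + 748 = 58 + 748 = 806$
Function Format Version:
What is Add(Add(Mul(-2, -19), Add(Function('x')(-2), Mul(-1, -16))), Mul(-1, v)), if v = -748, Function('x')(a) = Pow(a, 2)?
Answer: 806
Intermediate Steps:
Add(Add(Mul(-2, -19), Add(Function('x')(-2), Mul(-1, -16))), Mul(-1, v)) = Add(Add(Mul(-2, -19), Add(Pow(-2, 2), Mul(-1, -16))), Mul(-1, -748)) = Add(Add(38, Add(4, 16)), 748) = Add(Add(38, 20), 748) = Add(58, 748) = 806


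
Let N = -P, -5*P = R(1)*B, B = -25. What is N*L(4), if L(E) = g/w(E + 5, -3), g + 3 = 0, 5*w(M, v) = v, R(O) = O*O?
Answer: -25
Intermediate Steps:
R(O) = O**2
w(M, v) = v/5
g = -3 (g = -3 + 0 = -3)
L(E) = 5 (L(E) = -3/((1/5)*(-3)) = -3/(-3/5) = -3*(-5/3) = 5)
P = 5 (P = -1**2*(-25)/5 = -(-25)/5 = -1/5*(-25) = 5)
N = -5 (N = -1*5 = -5)
N*L(4) = -5*5 = -25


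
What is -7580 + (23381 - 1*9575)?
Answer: 6226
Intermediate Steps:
-7580 + (23381 - 1*9575) = -7580 + (23381 - 9575) = -7580 + 13806 = 6226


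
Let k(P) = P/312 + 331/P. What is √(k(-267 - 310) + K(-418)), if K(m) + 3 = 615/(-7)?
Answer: I*√37032768409182/630084 ≈ 9.6582*I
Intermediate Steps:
K(m) = -636/7 (K(m) = -3 + 615/(-7) = -3 + 615*(-⅐) = -3 - 615/7 = -636/7)
k(P) = 331/P + P/312 (k(P) = P*(1/312) + 331/P = P/312 + 331/P = 331/P + P/312)
√(k(-267 - 310) + K(-418)) = √((331/(-267 - 310) + (-267 - 310)/312) - 636/7) = √((331/(-577) + (1/312)*(-577)) - 636/7) = √((331*(-1/577) - 577/312) - 636/7) = √((-331/577 - 577/312) - 636/7) = √(-436201/180024 - 636/7) = √(-117548671/1260168) = I*√37032768409182/630084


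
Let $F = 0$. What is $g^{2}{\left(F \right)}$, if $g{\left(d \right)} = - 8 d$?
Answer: $0$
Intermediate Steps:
$g^{2}{\left(F \right)} = \left(\left(-8\right) 0\right)^{2} = 0^{2} = 0$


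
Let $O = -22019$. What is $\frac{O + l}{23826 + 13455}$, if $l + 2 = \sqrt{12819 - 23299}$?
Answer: $- \frac{22021}{37281} + \frac{4 i \sqrt{655}}{37281} \approx -0.59068 + 0.002746 i$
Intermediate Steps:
$l = -2 + 4 i \sqrt{655}$ ($l = -2 + \sqrt{12819 - 23299} = -2 + \sqrt{-10480} = -2 + 4 i \sqrt{655} \approx -2.0 + 102.37 i$)
$\frac{O + l}{23826 + 13455} = \frac{-22019 - \left(2 - 4 i \sqrt{655}\right)}{23826 + 13455} = \frac{-22021 + 4 i \sqrt{655}}{37281} = \left(-22021 + 4 i \sqrt{655}\right) \frac{1}{37281} = - \frac{22021}{37281} + \frac{4 i \sqrt{655}}{37281}$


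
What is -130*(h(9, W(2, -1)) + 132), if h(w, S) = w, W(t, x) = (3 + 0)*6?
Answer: -18330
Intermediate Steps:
W(t, x) = 18 (W(t, x) = 3*6 = 18)
-130*(h(9, W(2, -1)) + 132) = -130*(9 + 132) = -130*141 = -18330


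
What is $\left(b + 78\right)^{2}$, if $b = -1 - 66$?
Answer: $121$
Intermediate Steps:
$b = -67$ ($b = -1 - 66 = -67$)
$\left(b + 78\right)^{2} = \left(-67 + 78\right)^{2} = 11^{2} = 121$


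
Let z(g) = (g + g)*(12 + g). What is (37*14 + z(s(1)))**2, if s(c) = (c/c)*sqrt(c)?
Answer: 295936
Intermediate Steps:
s(c) = sqrt(c) (s(c) = 1*sqrt(c) = sqrt(c))
z(g) = 2*g*(12 + g) (z(g) = (2*g)*(12 + g) = 2*g*(12 + g))
(37*14 + z(s(1)))**2 = (37*14 + 2*sqrt(1)*(12 + sqrt(1)))**2 = (518 + 2*1*(12 + 1))**2 = (518 + 2*1*13)**2 = (518 + 26)**2 = 544**2 = 295936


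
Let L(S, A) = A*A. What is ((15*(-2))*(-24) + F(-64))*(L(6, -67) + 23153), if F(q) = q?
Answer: 18133152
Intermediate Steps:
L(S, A) = A**2
((15*(-2))*(-24) + F(-64))*(L(6, -67) + 23153) = ((15*(-2))*(-24) - 64)*((-67)**2 + 23153) = (-30*(-24) - 64)*(4489 + 23153) = (720 - 64)*27642 = 656*27642 = 18133152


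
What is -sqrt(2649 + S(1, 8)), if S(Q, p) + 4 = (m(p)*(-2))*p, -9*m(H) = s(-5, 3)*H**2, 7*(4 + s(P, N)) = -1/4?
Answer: -sqrt(963949)/21 ≈ -46.753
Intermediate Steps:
s(P, N) = -113/28 (s(P, N) = -4 + (-1/4)/7 = -4 + (-1*1/4)/7 = -4 + (1/7)*(-1/4) = -4 - 1/28 = -113/28)
m(H) = 113*H**2/252 (m(H) = -(-113)*H**2/252 = 113*H**2/252)
S(Q, p) = -4 - 113*p**3/126 (S(Q, p) = -4 + ((113*p**2/252)*(-2))*p = -4 + (-113*p**2/126)*p = -4 - 113*p**3/126)
-sqrt(2649 + S(1, 8)) = -sqrt(2649 + (-4 - 113/126*8**3)) = -sqrt(2649 + (-4 - 113/126*512)) = -sqrt(2649 + (-4 - 28928/63)) = -sqrt(2649 - 29180/63) = -sqrt(137707/63) = -sqrt(963949)/21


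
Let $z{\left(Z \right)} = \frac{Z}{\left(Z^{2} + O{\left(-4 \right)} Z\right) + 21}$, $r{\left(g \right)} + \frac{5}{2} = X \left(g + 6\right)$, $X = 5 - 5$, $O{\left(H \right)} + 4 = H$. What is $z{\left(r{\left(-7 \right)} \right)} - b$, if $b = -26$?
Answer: $\frac{4904}{189} \approx 25.947$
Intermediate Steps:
$O{\left(H \right)} = -4 + H$
$X = 0$
$r{\left(g \right)} = - \frac{5}{2}$ ($r{\left(g \right)} = - \frac{5}{2} + 0 \left(g + 6\right) = - \frac{5}{2} + 0 \left(6 + g\right) = - \frac{5}{2} + 0 = - \frac{5}{2}$)
$z{\left(Z \right)} = \frac{Z}{21 + Z^{2} - 8 Z}$ ($z{\left(Z \right)} = \frac{Z}{\left(Z^{2} + \left(-4 - 4\right) Z\right) + 21} = \frac{Z}{\left(Z^{2} - 8 Z\right) + 21} = \frac{Z}{21 + Z^{2} - 8 Z}$)
$z{\left(r{\left(-7 \right)} \right)} - b = - \frac{5}{2 \left(21 + \left(- \frac{5}{2}\right)^{2} - -20\right)} - -26 = - \frac{5}{2 \left(21 + \frac{25}{4} + 20\right)} + 26 = - \frac{5}{2 \cdot \frac{189}{4}} + 26 = \left(- \frac{5}{2}\right) \frac{4}{189} + 26 = - \frac{10}{189} + 26 = \frac{4904}{189}$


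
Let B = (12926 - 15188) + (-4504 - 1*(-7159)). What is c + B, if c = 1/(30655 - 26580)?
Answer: 1601476/4075 ≈ 393.00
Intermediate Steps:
c = 1/4075 ≈ 0.00024540
B = 393 (B = -2262 + (-4504 + 7159) = -2262 + 2655 = 393)
c + B = 1/4075 + 393 = 1601476/4075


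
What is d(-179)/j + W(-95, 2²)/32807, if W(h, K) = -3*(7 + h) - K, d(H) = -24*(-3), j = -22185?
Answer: 378444/80869255 ≈ 0.0046797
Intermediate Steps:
d(H) = 72
W(h, K) = -21 - K - 3*h (W(h, K) = (-21 - 3*h) - K = -21 - K - 3*h)
d(-179)/j + W(-95, 2²)/32807 = 72/(-22185) + (-21 - 1*2² - 3*(-95))/32807 = 72*(-1/22185) + (-21 - 1*4 + 285)*(1/32807) = -8/2465 + (-21 - 4 + 285)*(1/32807) = -8/2465 + 260*(1/32807) = -8/2465 + 260/32807 = 378444/80869255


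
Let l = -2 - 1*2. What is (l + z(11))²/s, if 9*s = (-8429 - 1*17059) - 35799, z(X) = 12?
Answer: -192/20429 ≈ -0.0093984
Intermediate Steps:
l = -4 (l = -2 - 2 = -4)
s = -20429/3 (s = ((-8429 - 1*17059) - 35799)/9 = ((-8429 - 17059) - 35799)/9 = (-25488 - 35799)/9 = (⅑)*(-61287) = -20429/3 ≈ -6809.7)
(l + z(11))²/s = (-4 + 12)²/(-20429/3) = 8²*(-3/20429) = 64*(-3/20429) = -192/20429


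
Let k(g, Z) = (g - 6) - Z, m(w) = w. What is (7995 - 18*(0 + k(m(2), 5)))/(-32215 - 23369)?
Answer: -2719/18528 ≈ -0.14675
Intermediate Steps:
k(g, Z) = -6 + g - Z (k(g, Z) = (-6 + g) - Z = -6 + g - Z)
(7995 - 18*(0 + k(m(2), 5)))/(-32215 - 23369) = (7995 - 18*(0 + (-6 + 2 - 1*5)))/(-32215 - 23369) = (7995 - 18*(0 + (-6 + 2 - 5)))/(-55584) = (7995 - 18*(0 - 9))*(-1/55584) = (7995 - 18*(-9))*(-1/55584) = (7995 + 162)*(-1/55584) = 8157*(-1/55584) = -2719/18528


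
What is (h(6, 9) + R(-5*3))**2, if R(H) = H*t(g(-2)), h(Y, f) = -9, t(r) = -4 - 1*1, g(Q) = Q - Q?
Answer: 4356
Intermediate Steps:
g(Q) = 0
t(r) = -5 (t(r) = -4 - 1 = -5)
R(H) = -5*H (R(H) = H*(-5) = -5*H)
(h(6, 9) + R(-5*3))**2 = (-9 - (-25)*3)**2 = (-9 - 5*(-15))**2 = (-9 + 75)**2 = 66**2 = 4356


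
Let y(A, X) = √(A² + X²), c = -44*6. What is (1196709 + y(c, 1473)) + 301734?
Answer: 1498443 + 15*√9953 ≈ 1.4999e+6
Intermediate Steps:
c = -264
(1196709 + y(c, 1473)) + 301734 = (1196709 + √((-264)² + 1473²)) + 301734 = (1196709 + √(69696 + 2169729)) + 301734 = (1196709 + √2239425) + 301734 = (1196709 + 15*√9953) + 301734 = 1498443 + 15*√9953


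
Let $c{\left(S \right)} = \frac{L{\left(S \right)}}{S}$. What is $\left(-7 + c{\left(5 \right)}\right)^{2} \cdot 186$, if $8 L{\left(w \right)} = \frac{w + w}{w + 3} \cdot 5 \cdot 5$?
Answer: $\frac{3682893}{512} \approx 7193.1$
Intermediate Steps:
$L{\left(w \right)} = \frac{25 w}{4 \left(3 + w\right)}$ ($L{\left(w \right)} = \frac{\frac{w + w}{w + 3} \cdot 5 \cdot 5}{8} = \frac{\frac{2 w}{3 + w} 5 \cdot 5}{8} = \frac{\frac{10 w}{3 + w} 5}{8} = \frac{50 w \frac{1}{3 + w}}{8} = \frac{25 w}{4 \left(3 + w\right)}$)
$c{\left(S \right)} = \frac{25}{4 \left(3 + S\right)}$ ($c{\left(S \right)} = \frac{\frac{25}{4} S \frac{1}{3 + S}}{S} = \frac{25}{4 \left(3 + S\right)}$)
$\left(-7 + c{\left(5 \right)}\right)^{2} \cdot 186 = \left(-7 + \frac{25}{4 \left(3 + 5\right)}\right)^{2} \cdot 186 = \left(-7 + \frac{25}{4 \cdot 8}\right)^{2} \cdot 186 = \left(-7 + \frac{25}{4} \cdot \frac{1}{8}\right)^{2} \cdot 186 = \left(-7 + \frac{25}{32}\right)^{2} \cdot 186 = \left(- \frac{199}{32}\right)^{2} \cdot 186 = \frac{39601}{1024} \cdot 186 = \frac{3682893}{512}$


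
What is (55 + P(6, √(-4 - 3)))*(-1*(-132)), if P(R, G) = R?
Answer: 8052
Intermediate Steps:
(55 + P(6, √(-4 - 3)))*(-1*(-132)) = (55 + 6)*(-1*(-132)) = 61*132 = 8052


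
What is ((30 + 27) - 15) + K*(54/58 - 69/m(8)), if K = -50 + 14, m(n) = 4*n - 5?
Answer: 2914/29 ≈ 100.48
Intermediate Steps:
m(n) = -5 + 4*n
K = -36
((30 + 27) - 15) + K*(54/58 - 69/m(8)) = ((30 + 27) - 15) - 36*(54/58 - 69/(-5 + 4*8)) = (57 - 15) - 36*(54*(1/58) - 69/(-5 + 32)) = 42 - 36*(27/29 - 69/27) = 42 - 36*(27/29 - 69*1/27) = 42 - 36*(27/29 - 23/9) = 42 - 36*(-424/261) = 42 + 1696/29 = 2914/29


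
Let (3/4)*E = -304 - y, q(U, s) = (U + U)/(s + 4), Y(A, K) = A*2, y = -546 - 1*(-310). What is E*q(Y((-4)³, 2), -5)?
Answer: -69632/3 ≈ -23211.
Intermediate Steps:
y = -236 (y = -546 + 310 = -236)
Y(A, K) = 2*A
q(U, s) = 2*U/(4 + s) (q(U, s) = (2*U)/(4 + s) = 2*U/(4 + s))
E = -272/3 (E = 4*(-304 - 1*(-236))/3 = 4*(-304 + 236)/3 = (4/3)*(-68) = -272/3 ≈ -90.667)
E*q(Y((-4)³, 2), -5) = -544*2*(-4)³/(3*(4 - 5)) = -544*2*(-64)/(3*(-1)) = -544*(-128)*(-1)/3 = -272/3*256 = -69632/3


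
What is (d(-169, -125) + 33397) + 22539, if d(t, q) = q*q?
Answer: 71561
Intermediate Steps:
d(t, q) = q²
(d(-169, -125) + 33397) + 22539 = ((-125)² + 33397) + 22539 = (15625 + 33397) + 22539 = 49022 + 22539 = 71561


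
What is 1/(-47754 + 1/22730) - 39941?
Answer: -43353895326009/1085448419 ≈ -39941.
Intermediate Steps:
1/(-47754 + 1/22730) - 39941 = 1/(-1085448419/22730) - 39941 = -22730/1085448419 - 39941 = -43353895326009/1085448419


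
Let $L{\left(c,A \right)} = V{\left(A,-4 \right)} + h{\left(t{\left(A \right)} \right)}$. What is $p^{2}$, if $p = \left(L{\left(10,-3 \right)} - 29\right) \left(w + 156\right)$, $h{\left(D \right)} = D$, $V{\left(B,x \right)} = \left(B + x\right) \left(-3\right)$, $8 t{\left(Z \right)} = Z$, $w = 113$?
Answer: $\frac{324828529}{64} \approx 5.0754 \cdot 10^{6}$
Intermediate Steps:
$t{\left(Z \right)} = \frac{Z}{8}$
$V{\left(B,x \right)} = - 3 B - 3 x$
$L{\left(c,A \right)} = 12 - \frac{23 A}{8}$ ($L{\left(c,A \right)} = \left(- 3 A - -12\right) + \frac{A}{8} = \left(- 3 A + 12\right) + \frac{A}{8} = \left(12 - 3 A\right) + \frac{A}{8} = 12 - \frac{23 A}{8}$)
$p = - \frac{18023}{8}$ ($p = \left(\left(12 - - \frac{69}{8}\right) - 29\right) \left(113 + 156\right) = \left(\left(12 + \frac{69}{8}\right) - 29\right) 269 = \left(\frac{165}{8} - 29\right) 269 = \left(- \frac{67}{8}\right) 269 = - \frac{18023}{8} \approx -2252.9$)
$p^{2} = \left(- \frac{18023}{8}\right)^{2} = \frac{324828529}{64}$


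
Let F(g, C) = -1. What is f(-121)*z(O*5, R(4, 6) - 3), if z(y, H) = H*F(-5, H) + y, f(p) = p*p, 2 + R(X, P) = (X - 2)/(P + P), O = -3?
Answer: -893101/6 ≈ -1.4885e+5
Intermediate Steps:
R(X, P) = -2 + (-2 + X)/(2*P) (R(X, P) = -2 + (X - 2)/(P + P) = -2 + (-2 + X)/((2*P)) = -2 + (-2 + X)*(1/(2*P)) = -2 + (-2 + X)/(2*P))
f(p) = p²
z(y, H) = y - H (z(y, H) = H*(-1) + y = -H + y = y - H)
f(-121)*z(O*5, R(4, 6) - 3) = (-121)²*(-3*5 - ((½)*(-2 + 4 - 4*6)/6 - 3)) = 14641*(-15 - ((½)*(⅙)*(-2 + 4 - 24) - 3)) = 14641*(-15 - ((½)*(⅙)*(-22) - 3)) = 14641*(-15 - (-11/6 - 3)) = 14641*(-15 - 1*(-29/6)) = 14641*(-15 + 29/6) = 14641*(-61/6) = -893101/6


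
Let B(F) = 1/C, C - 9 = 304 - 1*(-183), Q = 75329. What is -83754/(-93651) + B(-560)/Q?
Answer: 33648561359/37624726288 ≈ 0.89432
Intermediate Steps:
C = 496 (C = 9 + (304 - 1*(-183)) = 9 + (304 + 183) = 9 + 487 = 496)
B(F) = 1/496
-83754/(-93651) + B(-560)/Q = -83754/(-93651) + (1/496)/75329 = -83754*(-1/93651) + (1/496)*(1/75329) = 27918/31217 + 1/37363184 = 33648561359/37624726288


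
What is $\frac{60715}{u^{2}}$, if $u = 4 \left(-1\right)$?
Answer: $\frac{60715}{16} \approx 3794.7$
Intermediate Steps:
$u = -4$
$\frac{60715}{u^{2}} = \frac{60715}{\left(-4\right)^{2}} = \frac{60715}{16}$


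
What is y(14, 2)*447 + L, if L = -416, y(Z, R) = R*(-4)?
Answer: -3992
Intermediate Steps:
y(Z, R) = -4*R
y(14, 2)*447 + L = -4*2*447 - 416 = -8*447 - 416 = -3576 - 416 = -3992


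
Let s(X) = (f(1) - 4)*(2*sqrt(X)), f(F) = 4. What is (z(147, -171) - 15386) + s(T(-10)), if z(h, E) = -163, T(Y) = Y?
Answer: -15549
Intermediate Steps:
s(X) = 0 (s(X) = (4 - 4)*(2*sqrt(X)) = 0*(2*sqrt(X)) = 0)
(z(147, -171) - 15386) + s(T(-10)) = (-163 - 15386) + 0 = -15549 + 0 = -15549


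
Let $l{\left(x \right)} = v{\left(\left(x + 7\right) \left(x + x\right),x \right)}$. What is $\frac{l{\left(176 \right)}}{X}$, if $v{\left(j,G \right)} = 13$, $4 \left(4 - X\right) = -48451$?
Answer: $\frac{52}{48467} \approx 0.0010729$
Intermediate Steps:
$X = \frac{48467}{4}$ ($X = 4 - - \frac{48451}{4} = 4 + \frac{48451}{4} = \frac{48467}{4} \approx 12117.0$)
$l{\left(x \right)} = 13$
$\frac{l{\left(176 \right)}}{X} = \frac{13}{\frac{48467}{4}} = 13 \cdot \frac{4}{48467} = \frac{52}{48467}$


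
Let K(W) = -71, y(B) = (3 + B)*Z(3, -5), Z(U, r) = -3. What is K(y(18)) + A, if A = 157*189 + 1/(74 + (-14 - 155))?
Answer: 2812189/95 ≈ 29602.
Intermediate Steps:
A = 2818934/95 (A = 29673 + 1/(74 - 169) = 29673 + 1/(-95) = 29673 - 1/95 = 2818934/95 ≈ 29673.)
y(B) = -9 - 3*B (y(B) = (3 + B)*(-3) = -9 - 3*B)
K(y(18)) + A = -71 + 2818934/95 = 2812189/95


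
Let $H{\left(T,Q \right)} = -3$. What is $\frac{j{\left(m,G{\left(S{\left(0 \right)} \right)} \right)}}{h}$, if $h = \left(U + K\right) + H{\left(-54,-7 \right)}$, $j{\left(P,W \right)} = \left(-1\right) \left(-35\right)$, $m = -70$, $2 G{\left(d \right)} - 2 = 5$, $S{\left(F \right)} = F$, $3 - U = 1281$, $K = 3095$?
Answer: $\frac{35}{1814} \approx 0.019294$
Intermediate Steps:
$U = -1278$ ($U = 3 - 1281 = -1278$)
$G{\left(d \right)} = \frac{7}{2}$ ($G{\left(d \right)} = 1 + \frac{1}{2} \cdot 5 = 1 + \frac{5}{2} = \frac{7}{2}$)
$j{\left(P,W \right)} = 35$
$h = 1814$ ($h = \left(-1278 + 3095\right) - 3 = 1817 - 3 = 1814$)
$\frac{j{\left(m,G{\left(S{\left(0 \right)} \right)} \right)}}{h} = \frac{35}{1814}$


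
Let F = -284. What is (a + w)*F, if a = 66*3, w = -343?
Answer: 41180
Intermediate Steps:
a = 198
(a + w)*F = (198 - 343)*(-284) = -145*(-284) = 41180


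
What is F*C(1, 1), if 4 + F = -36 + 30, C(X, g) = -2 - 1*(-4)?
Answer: -20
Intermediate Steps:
C(X, g) = 2 (C(X, g) = -2 + 4 = 2)
F = -10 (F = -4 + (-36 + 30) = -4 - 6 = -10)
F*C(1, 1) = -10*2 = -20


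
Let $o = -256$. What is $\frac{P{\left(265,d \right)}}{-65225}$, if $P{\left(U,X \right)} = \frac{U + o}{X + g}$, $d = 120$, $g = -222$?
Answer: $\frac{3}{2217650} \approx 1.3528 \cdot 10^{-6}$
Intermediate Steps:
$P{\left(U,X \right)} = \frac{-256 + U}{-222 + X}$ ($P{\left(U,X \right)} = \frac{U - 256}{X - 222} = \frac{-256 + U}{-222 + X}$)
$\frac{P{\left(265,d \right)}}{-65225} = \frac{\frac{1}{-222 + 120} \left(-256 + 265\right)}{-65225} = \frac{1}{-102} \cdot 9 \left(- \frac{1}{65225}\right) = \left(- \frac{1}{102}\right) 9 \left(- \frac{1}{65225}\right) = \left(- \frac{3}{34}\right) \left(- \frac{1}{65225}\right) = \frac{3}{2217650}$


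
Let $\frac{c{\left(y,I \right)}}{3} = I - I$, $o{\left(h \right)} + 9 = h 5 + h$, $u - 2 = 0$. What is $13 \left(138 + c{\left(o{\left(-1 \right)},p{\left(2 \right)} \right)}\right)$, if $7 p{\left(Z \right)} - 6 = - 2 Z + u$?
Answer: $1794$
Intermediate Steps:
$u = 2$ ($u = 2 + 0 = 2$)
$o{\left(h \right)} = -9 + 6 h$ ($o{\left(h \right)} = -9 + \left(h 5 + h\right) = -9 + \left(5 h + h\right) = -9 + 6 h$)
$p{\left(Z \right)} = \frac{8}{7} - \frac{2 Z}{7}$ ($p{\left(Z \right)} = \frac{6}{7} + \frac{- 2 Z + 2}{7} = \frac{6}{7} + \frac{2 - 2 Z}{7} = \frac{6}{7} - \left(- \frac{2}{7} + \frac{2 Z}{7}\right) = \frac{8}{7} - \frac{2 Z}{7}$)
$c{\left(y,I \right)} = 0$ ($c{\left(y,I \right)} = 3 \left(I - I\right) = 3 \cdot 0 = 0$)
$13 \left(138 + c{\left(o{\left(-1 \right)},p{\left(2 \right)} \right)}\right) = 13 \left(138 + 0\right) = 13 \cdot 138 = 1794$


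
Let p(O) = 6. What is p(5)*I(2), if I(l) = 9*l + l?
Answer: 120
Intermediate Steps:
I(l) = 10*l
p(5)*I(2) = 6*(10*2) = 6*20 = 120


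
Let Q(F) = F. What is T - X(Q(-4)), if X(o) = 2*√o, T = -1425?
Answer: -1425 - 4*I ≈ -1425.0 - 4.0*I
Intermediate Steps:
T - X(Q(-4)) = -1425 - 2*√(-4) = -1425 - 2*2*I = -1425 - 4*I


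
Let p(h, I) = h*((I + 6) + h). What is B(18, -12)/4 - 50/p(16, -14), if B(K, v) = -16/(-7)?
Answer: 81/448 ≈ 0.18080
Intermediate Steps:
p(h, I) = h*(6 + I + h) (p(h, I) = h*((6 + I) + h) = h*(6 + I + h))
B(K, v) = 16/7 (B(K, v) = -16*(-1/7) = 16/7)
B(18, -12)/4 - 50/p(16, -14) = (16/7)/4 - 50*1/(16*(6 - 14 + 16)) = (16/7)*(1/4) - 50/(16*8) = 4/7 - 50/128 = 4/7 - 50*1/128 = 4/7 - 25/64 = 81/448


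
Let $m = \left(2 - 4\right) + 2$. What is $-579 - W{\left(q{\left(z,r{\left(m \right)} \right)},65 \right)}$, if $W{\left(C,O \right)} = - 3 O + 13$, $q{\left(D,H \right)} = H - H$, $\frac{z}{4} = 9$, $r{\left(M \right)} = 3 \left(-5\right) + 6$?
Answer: $-397$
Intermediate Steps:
$m = 0$ ($m = -2 + 2 = 0$)
$r{\left(M \right)} = -9$ ($r{\left(M \right)} = -15 + 6 = -9$)
$z = 36$ ($z = 4 \cdot 9 = 36$)
$q{\left(D,H \right)} = 0$
$W{\left(C,O \right)} = 13 - 3 O$
$-579 - W{\left(q{\left(z,r{\left(m \right)} \right)},65 \right)} = -579 - \left(13 - 195\right) = -579 - -182 = -579 + 182 = -397$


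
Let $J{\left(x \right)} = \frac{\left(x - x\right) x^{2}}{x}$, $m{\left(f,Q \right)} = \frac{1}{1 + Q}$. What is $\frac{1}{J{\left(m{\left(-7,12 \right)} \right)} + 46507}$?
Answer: $\frac{1}{46507} \approx 2.1502 \cdot 10^{-5}$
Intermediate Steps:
$J{\left(x \right)} = 0$ ($J{\left(x \right)} = \frac{0 x^{2}}{x} = \frac{0}{x} = 0$)
$\frac{1}{J{\left(m{\left(-7,12 \right)} \right)} + 46507} = \frac{1}{0 + 46507} = \frac{1}{46507}$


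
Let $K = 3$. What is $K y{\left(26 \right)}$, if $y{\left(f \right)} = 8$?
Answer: $24$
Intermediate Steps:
$K y{\left(26 \right)} = 3 \cdot 8 = 24$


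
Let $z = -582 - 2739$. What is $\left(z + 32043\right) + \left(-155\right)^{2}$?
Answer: $52747$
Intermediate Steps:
$z = -3321$
$\left(z + 32043\right) + \left(-155\right)^{2} = \left(-3321 + 32043\right) + \left(-155\right)^{2} = 28722 + 24025 = 52747$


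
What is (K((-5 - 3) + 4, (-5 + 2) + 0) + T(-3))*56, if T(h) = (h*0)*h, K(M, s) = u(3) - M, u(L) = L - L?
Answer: 224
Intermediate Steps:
u(L) = 0
K(M, s) = -M (K(M, s) = 0 - M = -M)
T(h) = 0 (T(h) = 0*h = 0)
(K((-5 - 3) + 4, (-5 + 2) + 0) + T(-3))*56 = (-((-5 - 3) + 4) + 0)*56 = (-(-8 + 4) + 0)*56 = (-1*(-4) + 0)*56 = (4 + 0)*56 = 4*56 = 224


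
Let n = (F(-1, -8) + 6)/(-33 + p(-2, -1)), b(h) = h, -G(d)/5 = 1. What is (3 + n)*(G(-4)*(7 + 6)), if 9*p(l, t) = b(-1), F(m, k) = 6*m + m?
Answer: -58695/298 ≈ -196.96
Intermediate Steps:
G(d) = -5 (G(d) = -5*1 = -5)
F(m, k) = 7*m
p(l, t) = -⅑ (p(l, t) = (⅑)*(-1) = -⅑)
n = 9/298 (n = (7*(-1) + 6)/(-33 - ⅑) = (-7 + 6)/(-298/9) = -1*(-9/298) = 9/298 ≈ 0.030201)
(3 + n)*(G(-4)*(7 + 6)) = (3 + 9/298)*(-5*(7 + 6)) = 903*(-5*13)/298 = (903/298)*(-65) = -58695/298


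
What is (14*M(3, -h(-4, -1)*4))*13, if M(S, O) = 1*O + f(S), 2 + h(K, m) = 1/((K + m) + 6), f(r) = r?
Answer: 1274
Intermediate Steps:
h(K, m) = -2 + 1/(6 + K + m) (h(K, m) = -2 + 1/((K + m) + 6) = -2 + 1/(6 + K + m))
M(S, O) = O + S (M(S, O) = 1*O + S = O + S)
(14*M(3, -h(-4, -1)*4))*13 = (14*(-(-11 - 2*(-4) - 2*(-1))/(6 - 4 - 1)*4 + 3))*13 = (14*(-(-11 + 8 + 2)/1*4 + 3))*13 = (14*(-(-1)*4 + 3))*13 = (14*(-1*(-1)*4 + 3))*13 = (14*(1*4 + 3))*13 = (14*(4 + 3))*13 = (14*7)*13 = 98*13 = 1274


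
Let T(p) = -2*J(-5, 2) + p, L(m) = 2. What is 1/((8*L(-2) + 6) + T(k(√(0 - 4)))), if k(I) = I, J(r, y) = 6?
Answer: 5/52 - I/52 ≈ 0.096154 - 0.019231*I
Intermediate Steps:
T(p) = -12 + p (T(p) = -2*6 + p = -12 + p)
1/((8*L(-2) + 6) + T(k(√(0 - 4)))) = 1/((8*2 + 6) + (-12 + √(0 - 4))) = 1/((16 + 6) + (-12 + √(-4))) = 1/(22 + (-12 + 2*I)) = 1/(10 + 2*I) = (10 - 2*I)/104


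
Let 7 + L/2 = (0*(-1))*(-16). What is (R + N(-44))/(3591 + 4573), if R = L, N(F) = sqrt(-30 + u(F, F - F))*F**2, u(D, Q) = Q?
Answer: -7/4082 + 484*I*sqrt(30)/2041 ≈ -0.0017148 + 1.2989*I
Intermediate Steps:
N(F) = I*sqrt(30)*F**2 (N(F) = sqrt(-30 + (F - F))*F**2 = sqrt(-30 + 0)*F**2 = sqrt(-30)*F**2 = (I*sqrt(30))*F**2 = I*sqrt(30)*F**2)
L = -14 (L = -14 + 2*((0*(-1))*(-16)) = -14 + 2*(0*(-16)) = -14 + 2*0 = -14 + 0 = -14)
R = -14
(R + N(-44))/(3591 + 4573) = (-14 + I*sqrt(30)*(-44)**2)/(3591 + 4573) = (-14 + I*sqrt(30)*1936)/8164 = (-14 + 1936*I*sqrt(30))*(1/8164) = -7/4082 + 484*I*sqrt(30)/2041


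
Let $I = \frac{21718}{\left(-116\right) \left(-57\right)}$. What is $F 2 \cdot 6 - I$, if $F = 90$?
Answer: $\frac{3559621}{3306} \approx 1076.7$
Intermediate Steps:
$I = \frac{10859}{3306}$ ($I = \frac{21718}{6612} = 21718 \cdot \frac{1}{6612} = \frac{10859}{3306} \approx 3.2846$)
$F 2 \cdot 6 - I = 90 \cdot 2 \cdot 6 - \frac{10859}{3306} = 90 \cdot 12 - \frac{10859}{3306} = 1080 - \frac{10859}{3306} = \frac{3559621}{3306}$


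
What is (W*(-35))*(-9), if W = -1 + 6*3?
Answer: 5355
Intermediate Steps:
W = 17 (W = -1 + 18 = 17)
(W*(-35))*(-9) = (17*(-35))*(-9) = -595*(-9) = 5355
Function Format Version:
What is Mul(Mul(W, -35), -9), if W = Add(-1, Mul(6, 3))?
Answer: 5355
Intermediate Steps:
W = 17 (W = Add(-1, 18) = 17)
Mul(Mul(W, -35), -9) = Mul(Mul(17, -35), -9) = Mul(-595, -9) = 5355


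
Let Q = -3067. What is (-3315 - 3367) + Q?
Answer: -9749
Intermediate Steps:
(-3315 - 3367) + Q = (-3315 - 3367) - 3067 = -6682 - 3067 = -9749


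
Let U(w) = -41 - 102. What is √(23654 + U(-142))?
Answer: √23511 ≈ 153.33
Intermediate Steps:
U(w) = -143
√(23654 + U(-142)) = √(23654 - 143) = √23511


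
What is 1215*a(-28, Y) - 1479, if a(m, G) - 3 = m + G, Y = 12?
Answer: -17274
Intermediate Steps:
a(m, G) = 3 + G + m (a(m, G) = 3 + (m + G) = 3 + (G + m) = 3 + G + m)
1215*a(-28, Y) - 1479 = 1215*(3 + 12 - 28) - 1479 = 1215*(-13) - 1479 = -15795 - 1479 = -17274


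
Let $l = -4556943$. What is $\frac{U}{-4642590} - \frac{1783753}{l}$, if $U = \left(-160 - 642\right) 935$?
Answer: $\frac{389944956256}{705200600079} \approx 0.55296$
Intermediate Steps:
$U = -749870$ ($U = \left(-802\right) 935 = -749870$)
$\frac{U}{-4642590} - \frac{1783753}{l} = - \frac{749870}{-4642590} - \frac{1783753}{-4556943} = \left(-749870\right) \left(- \frac{1}{4642590}\right) - - \frac{1783753}{4556943} = \frac{74987}{464259} + \frac{1783753}{4556943} = \frac{389944956256}{705200600079}$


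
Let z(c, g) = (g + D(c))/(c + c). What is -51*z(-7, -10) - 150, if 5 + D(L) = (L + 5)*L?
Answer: -2151/14 ≈ -153.64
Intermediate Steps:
D(L) = -5 + L*(5 + L) (D(L) = -5 + (L + 5)*L = -5 + (5 + L)*L = -5 + L*(5 + L))
z(c, g) = (-5 + g + c² + 5*c)/(2*c) (z(c, g) = (g + (-5 + c² + 5*c))/(c + c) = (-5 + g + c² + 5*c)/((2*c)) = (-5 + g + c² + 5*c)*(1/(2*c)) = (-5 + g + c² + 5*c)/(2*c))
-51*z(-7, -10) - 150 = -51*(-5 - 10 + (-7)² + 5*(-7))/(2*(-7)) - 150 = -51*(-1)*(-5 - 10 + 49 - 35)/(2*7) - 150 = -51*(-1)*(-1)/(2*7) - 150 = -51*1/14 - 150 = -51/14 - 150 = -2151/14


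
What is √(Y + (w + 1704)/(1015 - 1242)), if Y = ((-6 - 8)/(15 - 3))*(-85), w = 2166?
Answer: √152332890/1362 ≈ 9.0619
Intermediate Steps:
Y = 595/6 (Y = -14/12*(-85) = -14*1/12*(-85) = -7/6*(-85) = 595/6 ≈ 99.167)
√(Y + (w + 1704)/(1015 - 1242)) = √(595/6 + (2166 + 1704)/(1015 - 1242)) = √(595/6 + 3870/(-227)) = √(595/6 + 3870*(-1/227)) = √(595/6 - 3870/227) = √(111845/1362) = √152332890/1362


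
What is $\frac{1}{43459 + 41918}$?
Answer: $\frac{1}{85377} \approx 1.1713 \cdot 10^{-5}$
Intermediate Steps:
$\frac{1}{43459 + 41918} = \frac{1}{85377}$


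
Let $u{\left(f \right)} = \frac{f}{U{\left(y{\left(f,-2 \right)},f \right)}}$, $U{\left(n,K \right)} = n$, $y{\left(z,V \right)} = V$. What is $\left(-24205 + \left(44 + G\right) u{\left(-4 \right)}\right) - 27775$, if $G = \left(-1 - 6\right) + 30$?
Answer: $-51846$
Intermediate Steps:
$G = 23$ ($G = -7 + 30 = 23$)
$u{\left(f \right)} = - \frac{f}{2}$ ($u{\left(f \right)} = \frac{f}{-2} = f \left(- \frac{1}{2}\right) = - \frac{f}{2}$)
$\left(-24205 + \left(44 + G\right) u{\left(-4 \right)}\right) - 27775 = \left(-24205 + \left(44 + 23\right) \left(\left(- \frac{1}{2}\right) \left(-4\right)\right)\right) - 27775 = \left(-24205 + 67 \cdot 2\right) - 27775 = \left(-24205 + 134\right) - 27775 = -24071 - 27775 = -51846$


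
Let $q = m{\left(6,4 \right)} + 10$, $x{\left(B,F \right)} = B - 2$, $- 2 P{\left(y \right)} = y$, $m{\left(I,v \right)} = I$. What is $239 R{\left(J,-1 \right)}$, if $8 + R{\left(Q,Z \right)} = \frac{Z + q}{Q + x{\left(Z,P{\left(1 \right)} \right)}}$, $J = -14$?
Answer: $- \frac{36089}{17} \approx -2122.9$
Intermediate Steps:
$P{\left(y \right)} = - \frac{y}{2}$
$x{\left(B,F \right)} = -2 + B$
$q = 16$ ($q = 6 + 10 = 16$)
$R{\left(Q,Z \right)} = -8 + \frac{16 + Z}{-2 + Q + Z}$ ($R{\left(Q,Z \right)} = -8 + \frac{Z + 16}{Q + \left(-2 + Z\right)} = -8 + \frac{16 + Z}{-2 + Q + Z}$)
$239 R{\left(J,-1 \right)} = 239 \frac{32 - -112 - -7}{-2 - 14 - 1} = 239 \frac{32 + 112 + 7}{-17} = 239 \left(\left(- \frac{1}{17}\right) 151\right) = 239 \left(- \frac{151}{17}\right) = - \frac{36089}{17}$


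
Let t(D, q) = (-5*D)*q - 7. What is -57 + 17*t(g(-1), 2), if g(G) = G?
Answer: -6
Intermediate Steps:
t(D, q) = -7 - 5*D*q (t(D, q) = -5*D*q - 7 = -7 - 5*D*q)
-57 + 17*t(g(-1), 2) = -57 + 17*(-7 - 5*(-1)*2) = -57 + 17*(-7 + 10) = -57 + 17*3 = -57 + 51 = -6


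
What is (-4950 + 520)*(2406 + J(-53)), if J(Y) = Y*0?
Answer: -10658580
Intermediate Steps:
J(Y) = 0
(-4950 + 520)*(2406 + J(-53)) = (-4950 + 520)*(2406 + 0) = -4430*2406 = -10658580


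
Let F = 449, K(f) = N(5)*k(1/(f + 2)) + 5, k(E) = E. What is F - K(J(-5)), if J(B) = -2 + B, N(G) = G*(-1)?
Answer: 443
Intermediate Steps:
N(G) = -G
K(f) = 5 - 5/(2 + f) (K(f) = (-1*5)/(f + 2) + 5 = -5/(2 + f) + 5 = 5 - 5/(2 + f))
F - K(J(-5)) = 449 - 5*(1 + (-2 - 5))/(2 + (-2 - 5)) = 449 - 5*(1 - 7)/(2 - 7) = 449 - 5*(-6)/(-5) = 449 - 5*(-1)*(-6)/5 = 449 - 1*6 = 449 - 6 = 443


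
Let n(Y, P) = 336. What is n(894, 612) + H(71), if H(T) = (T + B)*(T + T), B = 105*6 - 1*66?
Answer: 90506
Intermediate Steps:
B = 564 (B = 630 - 66 = 564)
H(T) = 2*T*(564 + T) (H(T) = (T + 564)*(T + T) = (564 + T)*(2*T) = 2*T*(564 + T))
n(894, 612) + H(71) = 336 + 2*71*(564 + 71) = 336 + 2*71*635 = 336 + 90170 = 90506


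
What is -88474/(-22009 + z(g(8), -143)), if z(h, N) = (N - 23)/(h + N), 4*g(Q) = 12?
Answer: 6193180/1540547 ≈ 4.0201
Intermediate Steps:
g(Q) = 3 (g(Q) = (¼)*12 = 3)
z(h, N) = (-23 + N)/(N + h)
-88474/(-22009 + z(g(8), -143)) = -88474/(-22009 + (-23 - 143)/(-143 + 3)) = -88474/(-22009 - 166/(-140)) = -88474/(-22009 - 1/140*(-166)) = -88474/(-22009 + 83/70) = -88474/(-1540547/70) = -88474*(-70/1540547) = 6193180/1540547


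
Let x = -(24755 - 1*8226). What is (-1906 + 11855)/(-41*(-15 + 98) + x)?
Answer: -9949/19932 ≈ -0.49915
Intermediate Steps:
x = -16529 (x = -(24755 - 8226) = -1*16529 = -16529)
(-1906 + 11855)/(-41*(-15 + 98) + x) = (-1906 + 11855)/(-41*(-15 + 98) - 16529) = 9949/(-41*83 - 16529) = 9949/(-3403 - 16529) = 9949/(-19932) = 9949*(-1/19932) = -9949/19932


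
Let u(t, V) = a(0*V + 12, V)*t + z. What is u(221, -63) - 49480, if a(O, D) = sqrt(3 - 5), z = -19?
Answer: -49499 + 221*I*sqrt(2) ≈ -49499.0 + 312.54*I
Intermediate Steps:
a(O, D) = I*sqrt(2) (a(O, D) = sqrt(-2) = I*sqrt(2))
u(t, V) = -19 + I*t*sqrt(2) (u(t, V) = (I*sqrt(2))*t - 19 = I*t*sqrt(2) - 19 = -19 + I*t*sqrt(2))
u(221, -63) - 49480 = (-19 + I*221*sqrt(2)) - 49480 = (-19 + 221*I*sqrt(2)) - 49480 = -49499 + 221*I*sqrt(2)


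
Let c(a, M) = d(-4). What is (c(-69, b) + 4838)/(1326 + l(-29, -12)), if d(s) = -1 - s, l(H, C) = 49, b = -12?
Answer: 4841/1375 ≈ 3.5207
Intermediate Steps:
c(a, M) = 3 (c(a, M) = -1 - 1*(-4) = -1 + 4 = 3)
(c(-69, b) + 4838)/(1326 + l(-29, -12)) = (3 + 4838)/(1326 + 49) = 4841/1375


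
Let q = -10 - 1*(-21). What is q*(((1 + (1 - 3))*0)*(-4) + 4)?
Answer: 44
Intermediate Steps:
q = 11 (q = -10 + 21 = 11)
q*(((1 + (1 - 3))*0)*(-4) + 4) = 11*(((1 + (1 - 3))*0)*(-4) + 4) = 11*(((1 - 2)*0)*(-4) + 4) = 11*(-1*0*(-4) + 4) = 11*(0*(-4) + 4) = 11*(0 + 4) = 11*4 = 44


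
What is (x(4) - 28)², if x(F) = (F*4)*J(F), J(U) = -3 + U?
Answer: 144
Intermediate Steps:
x(F) = 4*F*(-3 + F) (x(F) = (F*4)*(-3 + F) = (4*F)*(-3 + F) = 4*F*(-3 + F))
(x(4) - 28)² = (4*4*(-3 + 4) - 28)² = (4*4*1 - 28)² = (16 - 28)² = (-12)² = 144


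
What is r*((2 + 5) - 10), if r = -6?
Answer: 18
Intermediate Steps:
r*((2 + 5) - 10) = -6*((2 + 5) - 10) = -6*(7 - 10) = -6*(-3) = 18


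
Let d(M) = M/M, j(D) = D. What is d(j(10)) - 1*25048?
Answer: -25047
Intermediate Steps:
d(M) = 1
d(j(10)) - 1*25048 = 1 - 1*25048 = 1 - 25048 = -25047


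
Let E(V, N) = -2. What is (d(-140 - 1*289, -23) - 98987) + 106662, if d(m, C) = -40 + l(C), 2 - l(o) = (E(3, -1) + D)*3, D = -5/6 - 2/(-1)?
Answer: 15279/2 ≈ 7639.5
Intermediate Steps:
D = 7/6 (D = -5*⅙ - 2*(-1) = -⅚ + 2 = 7/6 ≈ 1.1667)
l(o) = 9/2 (l(o) = 2 - (-2 + 7/6)*3 = 2 - (-5)*3/6 = 2 - 1*(-5/2) = 2 + 5/2 = 9/2)
d(m, C) = -71/2 (d(m, C) = -40 + 9/2 = -71/2)
(d(-140 - 1*289, -23) - 98987) + 106662 = (-71/2 - 98987) + 106662 = -198045/2 + 106662 = 15279/2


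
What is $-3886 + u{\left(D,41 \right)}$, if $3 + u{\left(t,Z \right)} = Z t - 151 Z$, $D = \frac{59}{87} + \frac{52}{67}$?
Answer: $- \frac{58408763}{5829} \approx -10020.0$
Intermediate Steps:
$D = \frac{8477}{5829}$ ($D = 59 \cdot \frac{1}{87} + 52 \cdot \frac{1}{67} = \frac{59}{87} + \frac{52}{67} = \frac{8477}{5829} \approx 1.4543$)
$u{\left(t,Z \right)} = -3 - 151 Z + Z t$ ($u{\left(t,Z \right)} = -3 + \left(Z t - 151 Z\right) = -3 + \left(- 151 Z + Z t\right) = -3 - 151 Z + Z t$)
$-3886 + u{\left(D,41 \right)} = -3886 - \frac{35757269}{5829} = - \frac{58408763}{5829}$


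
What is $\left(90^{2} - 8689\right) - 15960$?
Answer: $-16549$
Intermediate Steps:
$\left(90^{2} - 8689\right) - 15960 = \left(8100 - 8689\right) - 15960 = -589 - 15960 = -16549$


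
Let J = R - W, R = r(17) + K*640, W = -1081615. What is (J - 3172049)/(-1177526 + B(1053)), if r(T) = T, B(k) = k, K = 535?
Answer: 1748017/1176473 ≈ 1.4858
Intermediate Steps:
R = 342417 (R = 17 + 535*640 = 17 + 342400 = 342417)
J = 1424032 (J = 342417 - 1*(-1081615) = 342417 + 1081615 = 1424032)
(J - 3172049)/(-1177526 + B(1053)) = (1424032 - 3172049)/(-1177526 + 1053) = -1748017/(-1176473) = -1748017*(-1/1176473) = 1748017/1176473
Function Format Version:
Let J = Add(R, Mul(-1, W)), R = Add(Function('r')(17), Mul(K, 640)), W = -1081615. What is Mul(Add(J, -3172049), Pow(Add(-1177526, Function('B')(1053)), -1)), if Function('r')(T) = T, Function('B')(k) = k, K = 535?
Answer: Rational(1748017, 1176473) ≈ 1.4858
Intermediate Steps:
R = 342417 (R = Add(17, Mul(535, 640)) = Add(17, 342400) = 342417)
J = 1424032 (J = Add(342417, Mul(-1, -1081615)) = Add(342417, 1081615) = 1424032)
Mul(Add(J, -3172049), Pow(Add(-1177526, Function('B')(1053)), -1)) = Mul(Add(1424032, -3172049), Pow(Add(-1177526, 1053), -1)) = Mul(-1748017, Pow(-1176473, -1)) = Mul(-1748017, Rational(-1, 1176473)) = Rational(1748017, 1176473)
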